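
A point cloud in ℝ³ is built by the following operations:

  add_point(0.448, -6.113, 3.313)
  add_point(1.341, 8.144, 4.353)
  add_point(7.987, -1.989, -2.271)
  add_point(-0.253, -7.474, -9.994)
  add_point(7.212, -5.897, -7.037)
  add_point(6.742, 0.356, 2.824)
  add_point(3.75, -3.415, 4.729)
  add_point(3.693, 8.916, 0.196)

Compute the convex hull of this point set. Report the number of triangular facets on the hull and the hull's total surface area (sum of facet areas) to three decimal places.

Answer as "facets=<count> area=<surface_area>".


8 of the 8 inputs are extreme points: [0, 1, 2, 3, 4, 5, 6, 7].

Facet areas (half cross-product norm):
  f1: (p1, p7, p3) → 46.5463
  f2: (p4, p7, p3) → 68.3423
  f3: (p4, p7, p2) → 27.0621
  f4: (p4, p6, p2) → 22.7018
  f5: (p5, p6, p2) → 14.6937
  f6: (p5, p1, p6) → 24.3108
  f7: (p5, p7, p2) → 26.6628
  f8: (p5, p1, p7) → 22.2887
  f9: (p0, p4, p3) → 49.5730
  f10: (p0, p4, p6) → 27.4719
  f11: (p0, p1, p3) → 94.4183
  f12: (p0, p1, p6) → 23.9896
Σ area = 448.061

Euler: V−E+F = 8−18+12 = 2.

facets=12 area=448.061


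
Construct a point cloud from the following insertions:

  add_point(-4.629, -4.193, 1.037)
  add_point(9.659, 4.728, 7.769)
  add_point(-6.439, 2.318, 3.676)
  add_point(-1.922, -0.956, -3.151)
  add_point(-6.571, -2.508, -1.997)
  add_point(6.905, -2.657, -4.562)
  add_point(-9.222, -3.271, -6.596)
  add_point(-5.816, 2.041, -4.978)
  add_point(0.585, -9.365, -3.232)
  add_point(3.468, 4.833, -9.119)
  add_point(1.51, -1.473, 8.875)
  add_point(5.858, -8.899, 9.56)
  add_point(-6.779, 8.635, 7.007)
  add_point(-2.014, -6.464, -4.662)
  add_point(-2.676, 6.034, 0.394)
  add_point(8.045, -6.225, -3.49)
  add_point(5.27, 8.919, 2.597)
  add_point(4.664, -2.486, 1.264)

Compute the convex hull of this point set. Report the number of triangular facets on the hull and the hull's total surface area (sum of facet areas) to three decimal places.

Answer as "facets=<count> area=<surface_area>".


facets=22 area=1070.068

Points on the hull: [0, 1, 2, 5, 6, 7, 8, 9, 10, 11, 12, 15, 16] (13 of 18).

Area of each hull facet:
  f1: (p15, p11, p1) → 90.0234
  f2: (p10, p11, p1) → 44.0903
  f3: (p10, p12, p1) → 67.9880
  f4: (p10, p12, p11) → 9.5416
  f5: (p7, p9, p6) → 27.9997
  f6: (p7, p12, p6) → 36.6225
  f7: (p7, p12, p9) → 69.4372
  f8: (p16, p9, p1) → 42.8805
  f9: (p16, p12, p1) → 49.0850
  f10: (p16, p12, p9) → 79.1581
  f11: (p8, p9, p6) → 85.5532
  f12: (p8, p15, p9) → 53.5405
  f13: (p8, p15, p11) → 52.8257
  f14: (p8, p0, p6) → 37.9896
  f15: (p8, p0, p11) → 56.9169
  f16: (p5, p9, p1) → 68.7132
  f17: (p5, p15, p1) → 28.0680
  f18: (p5, p15, p9) → 4.5795
  f19: (p2, p12, p11) → 56.6947
  f20: (p2, p0, p11) → 50.1036
  f21: (p2, p12, p6) → 25.9008
  f22: (p2, p0, p6) → 32.3562
Σ area = 1070.068

Euler: V−E+F = 13−33+22 = 2.


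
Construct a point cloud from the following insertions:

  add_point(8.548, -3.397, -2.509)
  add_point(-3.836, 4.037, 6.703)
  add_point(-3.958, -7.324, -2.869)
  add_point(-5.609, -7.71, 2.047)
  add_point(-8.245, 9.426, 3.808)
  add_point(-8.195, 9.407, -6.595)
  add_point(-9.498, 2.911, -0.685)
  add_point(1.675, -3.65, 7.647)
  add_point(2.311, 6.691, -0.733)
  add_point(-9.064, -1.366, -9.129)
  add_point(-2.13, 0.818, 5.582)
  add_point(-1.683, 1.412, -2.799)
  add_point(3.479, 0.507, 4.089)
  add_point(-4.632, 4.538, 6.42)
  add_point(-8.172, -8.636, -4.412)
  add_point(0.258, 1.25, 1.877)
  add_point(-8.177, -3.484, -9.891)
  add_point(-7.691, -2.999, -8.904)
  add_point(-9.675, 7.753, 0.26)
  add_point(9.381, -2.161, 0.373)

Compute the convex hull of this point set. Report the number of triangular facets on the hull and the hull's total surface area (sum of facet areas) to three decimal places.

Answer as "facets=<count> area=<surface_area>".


Hull vertices (16/20): indices [0, 1, 2, 3, 4, 5, 6, 7, 8, 9, 12, 13, 14, 16, 18, 19].

Triangle areas on the boundary:
  f1: (p4, p5, p18) → 11.4803
  f2: (p8, p4, p5) → 56.5993
  f3: (p8, p1, p4) → 37.4734
  f4: (p6, p4, p18) → 8.6510
  f5: (p0, p16, p5) → 120.9748
  f6: (p0, p8, p19) → 18.4427
  f7: (p0, p8, p5) → 61.3780
  f8: (p0, p16, p14) → 65.7614
  f9: (p0, p2, p14) → 9.3187
  f10: (p0, p7, p19) → 16.1564
  f11: (p9, p5, p18) → 39.9842
  f12: (p9, p16, p5) → 6.0502
  f13: (p9, p6, p18) → 18.4423
  f14: (p9, p16, p14) → 8.4504
  f15: (p9, p6, p14) → 41.0629
  f16: (p12, p8, p19) → 29.4746
  f17: (p12, p8, p1) → 32.6363
  f18: (p12, p7, p19) → 20.5406
  f19: (p12, p1, p7) → 24.2666
  f20: (p3, p6, p4) → 38.6768
  f21: (p3, p6, p14) → 39.8054
  f22: (p3, p2, p14) → 12.1565
  f23: (p3, p0, p7) → 61.5358
  f24: (p3, p0, p2) → 32.5345
  f25: (p13, p1, p4) → 1.1674
  f26: (p13, p3, p4) → 36.8349
  f27: (p13, p1, p7) → 1.9253
  f28: (p13, p3, p7) → 51.3501
Σ area = 903.131

Euler characteristic 16−42+28 = 2 ✓

facets=28 area=903.131


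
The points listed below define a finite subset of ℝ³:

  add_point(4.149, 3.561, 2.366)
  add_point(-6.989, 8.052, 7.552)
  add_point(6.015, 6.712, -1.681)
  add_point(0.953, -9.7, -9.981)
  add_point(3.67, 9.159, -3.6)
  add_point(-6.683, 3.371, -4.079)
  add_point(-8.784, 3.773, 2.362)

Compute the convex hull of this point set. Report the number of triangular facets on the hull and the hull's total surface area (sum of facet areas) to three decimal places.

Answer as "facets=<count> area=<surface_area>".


Extreme-point indices: [0, 1, 2, 3, 4, 5, 6] — 7 of 7 on the boundary.

Per-facet area ½‖(b−a)×(c−a)‖:
  f1: (p4, p3, p2) → 36.6293
  f2: (p0, p3, p2) → 50.1975
  f3: (p5, p3, p6) → 46.4816
  f4: (p5, p4, p3) → 96.4368
  f5: (p1, p4, p2) → 30.1158
  f6: (p1, p0, p2) → 32.9188
  f7: (p1, p5, p6) → 17.6634
  f8: (p1, p5, p4) → 72.9620
  f9: (p1, p3, p6) → 49.7813
  f10: (p1, p0, p3) → 112.0094
Σ area = 545.196

Euler: V−E+F = 7−15+10 = 2.

facets=10 area=545.196


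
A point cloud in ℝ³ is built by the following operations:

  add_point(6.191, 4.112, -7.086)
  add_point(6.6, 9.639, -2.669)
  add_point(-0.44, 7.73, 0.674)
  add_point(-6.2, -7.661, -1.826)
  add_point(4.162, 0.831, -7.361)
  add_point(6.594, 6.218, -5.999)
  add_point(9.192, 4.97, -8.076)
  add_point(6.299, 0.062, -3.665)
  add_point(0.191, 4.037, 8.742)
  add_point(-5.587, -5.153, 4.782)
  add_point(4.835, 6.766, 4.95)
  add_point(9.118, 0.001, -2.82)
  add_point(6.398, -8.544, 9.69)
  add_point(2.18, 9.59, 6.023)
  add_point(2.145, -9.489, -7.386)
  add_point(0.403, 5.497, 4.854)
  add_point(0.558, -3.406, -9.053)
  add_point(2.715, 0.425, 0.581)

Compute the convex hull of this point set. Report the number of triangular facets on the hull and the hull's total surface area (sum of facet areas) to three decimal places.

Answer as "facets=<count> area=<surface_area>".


Hull vertices (13/18): indices [1, 2, 3, 5, 6, 8, 9, 10, 11, 12, 13, 14, 16].

Facet areas (half cross-product norm):
  f1: (p14, p12, p3) → 84.4448
  f2: (p16, p14, p3) → 32.2758
  f3: (p16, p14, p6) → 34.9734
  f4: (p11, p14, p6) → 44.1208
  f5: (p11, p14, p12) → 94.8047
  f6: (p9, p12, p3) → 44.8406
  f7: (p2, p16, p3) → 78.4181
  f8: (p2, p9, p3) → 51.1545
  f9: (p10, p13, p12) → 24.5212
  f10: (p10, p11, p12) → 81.9849
  f11: (p8, p13, p12) → 34.3837
  f12: (p8, p9, p12) → 71.8022
  f13: (p8, p2, p13) → 20.2578
  f14: (p8, p2, p9) → 51.3877
  f15: (p5, p16, p6) → 20.8529
  f16: (p5, p2, p16) → 57.5943
  f17: (p1, p11, p6) → 27.3519
  f18: (p1, p10, p11) → 40.0059
  f19: (p1, p10, p13) → 16.5856
  f20: (p1, p5, p6) → 6.3814
  f21: (p1, p2, p13) → 24.9491
  f22: (p1, p5, p2) → 19.0172
Σ area = 962.108

Check V−E+F: 13 − 33 + 22 = 2.

facets=22 area=962.108


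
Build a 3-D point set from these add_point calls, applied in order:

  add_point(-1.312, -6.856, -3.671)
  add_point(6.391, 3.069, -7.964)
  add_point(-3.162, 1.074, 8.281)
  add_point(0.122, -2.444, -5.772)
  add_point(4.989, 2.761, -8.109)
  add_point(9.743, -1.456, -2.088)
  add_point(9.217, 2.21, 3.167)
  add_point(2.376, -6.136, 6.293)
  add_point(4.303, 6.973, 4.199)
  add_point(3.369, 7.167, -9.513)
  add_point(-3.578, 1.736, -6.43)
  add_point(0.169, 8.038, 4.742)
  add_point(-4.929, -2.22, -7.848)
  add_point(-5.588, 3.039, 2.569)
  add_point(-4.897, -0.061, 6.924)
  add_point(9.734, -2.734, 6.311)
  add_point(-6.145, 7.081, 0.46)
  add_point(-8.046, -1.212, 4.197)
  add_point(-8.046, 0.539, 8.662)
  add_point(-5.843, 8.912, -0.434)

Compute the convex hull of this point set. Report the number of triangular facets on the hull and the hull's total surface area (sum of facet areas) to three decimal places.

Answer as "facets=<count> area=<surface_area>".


facets=26 area=923.234

Points on the hull: [0, 1, 2, 4, 5, 6, 7, 8, 9, 11, 12, 15, 17, 18, 19] (15 of 20).

Per-facet area ½‖(b−a)×(c−a)‖:
  f1: (p15, p0, p5) → 52.5995
  f2: (p12, p19, p17) → 65.7986
  f3: (p12, p0, p17) → 41.6080
  f4: (p12, p9, p19) → 73.4138
  f5: (p18, p19, p17) → 27.1747
  f6: (p6, p15, p5) → 18.8835
  f7: (p7, p15, p0) → 40.5157
  f8: (p7, p18, p15) → 43.3751
  f9: (p7, p0, p17) → 55.7991
  f10: (p7, p18, p17) → 28.0921
  f11: (p11, p18, p19) → 45.6932
  f12: (p11, p9, p19) → 51.8455
  f13: (p1, p12, p0) → 44.3513
  f14: (p1, p6, p5) → 25.4009
  f15: (p1, p6, p9) → 26.9165
  f16: (p1, p0, p5) → 49.2751
  f17: (p2, p18, p15) → 13.0247
  f18: (p2, p11, p18) → 17.9989
  f19: (p8, p6, p15) → 16.8464
  f20: (p8, p2, p15) → 57.2218
  f21: (p8, p2, p11) → 17.7979
  f22: (p8, p6, p9) → 47.3678
  f23: (p8, p11, p9) → 29.5270
  f24: (p4, p12, p9) → 27.0181
  f25: (p4, p1, p9) → 3.4901
  f26: (p4, p1, p12) → 2.1985
Σ area = 923.234

Check V−E+F: 15 − 39 + 26 = 2.


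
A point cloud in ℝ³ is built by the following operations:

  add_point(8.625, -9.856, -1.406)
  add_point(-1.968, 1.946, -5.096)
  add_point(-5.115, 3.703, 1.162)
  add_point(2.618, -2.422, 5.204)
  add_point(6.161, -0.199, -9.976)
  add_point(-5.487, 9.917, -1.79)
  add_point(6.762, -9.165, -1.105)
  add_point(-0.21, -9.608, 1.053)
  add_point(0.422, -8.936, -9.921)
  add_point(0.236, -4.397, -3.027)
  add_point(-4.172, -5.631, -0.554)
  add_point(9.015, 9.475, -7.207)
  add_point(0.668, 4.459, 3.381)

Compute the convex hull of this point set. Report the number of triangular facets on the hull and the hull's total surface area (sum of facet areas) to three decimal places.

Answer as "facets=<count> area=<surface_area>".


facets=16 area=845.204

Extreme-point indices: [0, 2, 3, 4, 5, 7, 8, 10, 11, 12] — 10 of 13 on the boundary.

Per-facet area ½‖(b−a)×(c−a)‖:
  f1: (p4, p11, p5) → 80.2341
  f2: (p4, p0, p11) → 61.1864
  f3: (p8, p4, p5) → 90.6728
  f4: (p8, p4, p0) → 58.9083
  f5: (p3, p0, p11) → 105.3742
  f6: (p12, p11, p5) → 68.1762
  f7: (p12, p3, p11) → 49.6575
  f8: (p2, p12, p5) → 21.4024
  f9: (p2, p12, p3) → 22.4651
  f10: (p7, p8, p0) → 47.8478
  f11: (p7, p3, p0) → 39.6883
  f12: (p10, p7, p8) → 30.8959
  f13: (p10, p8, p5) → 82.5239
  f14: (p10, p2, p5) → 19.2222
  f15: (p10, p2, p3) → 41.9172
  f16: (p10, p7, p3) → 25.0316
Σ area = 845.204

Euler: V−E+F = 10−24+16 = 2.


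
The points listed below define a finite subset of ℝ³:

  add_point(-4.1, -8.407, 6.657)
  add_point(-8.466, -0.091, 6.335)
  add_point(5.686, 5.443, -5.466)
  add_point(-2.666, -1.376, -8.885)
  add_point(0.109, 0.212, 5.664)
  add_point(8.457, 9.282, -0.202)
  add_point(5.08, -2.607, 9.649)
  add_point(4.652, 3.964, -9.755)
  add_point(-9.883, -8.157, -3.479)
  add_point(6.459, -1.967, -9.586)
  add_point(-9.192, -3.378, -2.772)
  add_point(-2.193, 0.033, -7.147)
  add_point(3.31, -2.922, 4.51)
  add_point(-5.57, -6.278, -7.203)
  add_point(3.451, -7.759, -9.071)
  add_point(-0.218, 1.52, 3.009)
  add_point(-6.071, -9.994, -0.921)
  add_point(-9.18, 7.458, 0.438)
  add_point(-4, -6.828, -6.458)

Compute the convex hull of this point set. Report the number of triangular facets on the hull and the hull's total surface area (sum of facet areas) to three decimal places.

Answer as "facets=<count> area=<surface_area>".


Points on the hull: [0, 1, 3, 5, 6, 7, 8, 9, 10, 13, 14, 16, 17] (13 of 19).

Facet areas (half cross-product norm):
  f1: (p17, p6, p5) → 133.2013
  f2: (p17, p7, p5) → 96.4254
  f3: (p1, p17, p8) → 61.3832
  f4: (p1, p17, p6) → 63.6491
  f5: (p3, p17, p7) → 65.3895
  f6: (p3, p14, p7) → 39.8717
  f7: (p16, p14, p8) → 30.9604
  f8: (p9, p6, p5) → 114.3401
  f9: (p9, p14, p6) → 62.5328
  f10: (p9, p7, p5) → 34.0016
  f11: (p9, p14, p7) → 14.2095
  f12: (p10, p17, p8) → 5.4559
  f13: (p10, p3, p8) → 21.8207
  f14: (p10, p3, p17) → 51.7680
  f15: (p13, p14, p8) → 17.8765
  f16: (p13, p3, p8) → 11.0291
  f17: (p13, p3, p14) → 25.4218
  f18: (p0, p1, p6) → 52.8043
  f19: (p0, p14, p6) → 97.4580
  f20: (p0, p16, p14) → 46.8772
  f21: (p0, p1, p8) → 52.6722
  f22: (p0, p16, p8) → 15.6957
Σ area = 1114.844

Euler characteristic 13−33+22 = 2 ✓

facets=22 area=1114.844


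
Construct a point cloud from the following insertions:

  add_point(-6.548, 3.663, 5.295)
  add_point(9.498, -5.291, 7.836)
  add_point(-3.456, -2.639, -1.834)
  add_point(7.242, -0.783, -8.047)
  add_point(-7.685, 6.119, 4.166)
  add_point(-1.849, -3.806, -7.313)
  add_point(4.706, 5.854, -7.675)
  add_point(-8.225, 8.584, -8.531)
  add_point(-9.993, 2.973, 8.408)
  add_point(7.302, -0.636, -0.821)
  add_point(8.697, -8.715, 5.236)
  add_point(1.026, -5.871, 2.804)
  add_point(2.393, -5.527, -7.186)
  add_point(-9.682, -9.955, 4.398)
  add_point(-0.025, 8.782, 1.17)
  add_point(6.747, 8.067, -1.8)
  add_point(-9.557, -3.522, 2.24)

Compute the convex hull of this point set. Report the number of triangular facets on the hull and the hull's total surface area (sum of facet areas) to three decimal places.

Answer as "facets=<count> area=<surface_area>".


facets=22 area=1220.879

Extreme-point indices: [1, 3, 4, 5, 6, 7, 8, 10, 12, 13, 14, 15, 16] — 13 of 17 on the boundary.

Triangle areas on the boundary:
  f1: (p13, p1, p8) → 131.2906
  f2: (p16, p13, p8) → 26.9084
  f3: (p16, p7, p8) → 72.6697
  f4: (p16, p7, p13) → 21.8823
  f5: (p10, p13, p1) → 38.9101
  f6: (p10, p12, p13) → 116.6998
  f7: (p5, p7, p13) → 105.5861
  f8: (p5, p12, p13) → 33.5725
  f9: (p14, p15, p7) → 45.2798
  f10: (p14, p1, p8) → 123.0563
  f11: (p14, p15, p1) → 62.0292
  f12: (p3, p5, p7) → 66.4798
  f13: (p3, p5, p12) → 14.4004
  f14: (p3, p10, p12) → 48.8012
  f15: (p3, p15, p1) → 85.5351
  f16: (p3, p10, p1) → 33.7093
  f17: (p4, p7, p8) → 21.9226
  f18: (p4, p14, p8) → 15.6530
  f19: (p4, p14, p7) → 52.1726
  f20: (p6, p15, p7) → 41.8313
  f21: (p6, p3, p7) → 39.7453
  f22: (p6, p3, p15) → 22.7437
Σ area = 1220.879

Euler: V−E+F = 13−33+22 = 2.


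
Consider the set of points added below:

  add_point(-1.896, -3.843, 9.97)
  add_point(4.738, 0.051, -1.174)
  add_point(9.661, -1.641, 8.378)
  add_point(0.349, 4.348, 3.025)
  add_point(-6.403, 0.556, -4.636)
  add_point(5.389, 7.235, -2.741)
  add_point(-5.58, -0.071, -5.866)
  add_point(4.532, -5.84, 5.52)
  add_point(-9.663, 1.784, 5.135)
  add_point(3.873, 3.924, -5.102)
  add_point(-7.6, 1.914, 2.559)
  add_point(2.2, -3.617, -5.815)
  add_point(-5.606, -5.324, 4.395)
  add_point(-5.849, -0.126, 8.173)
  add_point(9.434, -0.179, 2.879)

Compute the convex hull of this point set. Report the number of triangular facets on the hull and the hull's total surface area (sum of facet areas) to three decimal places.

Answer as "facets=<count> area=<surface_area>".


Points on the hull: [0, 2, 3, 4, 5, 6, 7, 8, 9, 11, 12, 13, 14] (13 of 15).

Per-facet area ½‖(b−a)×(c−a)‖:
  f1: (p3, p5, p8) → 25.2433
  f2: (p3, p5, p2) → 50.3209
  f3: (p4, p5, p8) → 70.7324
  f4: (p4, p6, p5) → 10.8810
  f5: (p4, p12, p8) → 40.0470
  f6: (p4, p12, p6) → 7.9982
  f7: (p14, p5, p2) → 19.4760
  f8: (p0, p12, p8) → 28.1795
  f9: (p13, p3, p8) → 24.1295
  f10: (p13, p3, p2) → 56.6430
  f11: (p13, p0, p8) → 5.7504
  f12: (p13, p0, p2) → 29.1766
  f13: (p9, p6, p5) → 16.8270
  f14: (p9, p14, p5) → 21.8628
  f15: (p11, p12, p6) → 48.3616
  f16: (p11, p9, p6) → 32.4487
  f17: (p11, p9, p14) → 40.1635
  f18: (p7, p11, p12) → 57.1741
  f19: (p7, p0, p2) → 28.5124
  f20: (p7, p0, p12) → 27.6011
  f21: (p7, p14, p2) → 19.8389
  f22: (p7, p11, p14) → 44.1275
Σ area = 705.496

Euler characteristic 13−33+22 = 2 ✓

facets=22 area=705.496


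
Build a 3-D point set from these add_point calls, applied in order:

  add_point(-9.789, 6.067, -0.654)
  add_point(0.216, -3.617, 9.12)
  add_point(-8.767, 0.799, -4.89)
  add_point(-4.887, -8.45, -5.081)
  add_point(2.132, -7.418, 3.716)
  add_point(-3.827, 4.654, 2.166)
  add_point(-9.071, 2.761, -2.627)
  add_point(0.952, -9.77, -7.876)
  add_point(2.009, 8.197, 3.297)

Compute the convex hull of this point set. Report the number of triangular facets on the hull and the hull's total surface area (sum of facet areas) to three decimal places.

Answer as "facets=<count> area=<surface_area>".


facets=12 area=609.784

Extreme-point indices: [0, 1, 2, 3, 4, 6, 7, 8] — 8 of 9 on the boundary.

Per-facet area ½‖(b−a)×(c−a)‖:
  f1: (p7, p8, p4) → 91.4783
  f2: (p1, p8, p0) → 83.0826
  f3: (p1, p8, p4) → 45.4461
  f4: (p3, p7, p4) → 36.5673
  f5: (p3, p1, p4) → 33.9075
  f6: (p3, p1, p0) → 114.2336
  f7: (p2, p3, p7) → 28.0158
  f8: (p2, p8, p0) → 42.4110
  f9: (p2, p7, p8) → 113.0912
  f10: (p6, p3, p0) → 8.2429
  f11: (p6, p2, p0) → 1.8874
  f12: (p6, p2, p3) → 11.4200
Σ area = 609.784

Check V−E+F: 8 − 18 + 12 = 2.


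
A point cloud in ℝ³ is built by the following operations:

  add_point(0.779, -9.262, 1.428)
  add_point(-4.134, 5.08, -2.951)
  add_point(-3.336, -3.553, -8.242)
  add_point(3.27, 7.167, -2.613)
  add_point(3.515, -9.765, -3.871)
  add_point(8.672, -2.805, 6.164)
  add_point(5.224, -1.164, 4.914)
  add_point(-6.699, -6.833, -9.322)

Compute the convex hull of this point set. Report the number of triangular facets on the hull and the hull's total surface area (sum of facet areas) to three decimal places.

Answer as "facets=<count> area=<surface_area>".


8 of the 8 inputs are extreme points: [0, 1, 2, 3, 4, 5, 6, 7].

Area of each hull facet:
  f1: (p4, p3, p5) → 92.1640
  f2: (p2, p4, p7) → 24.3747
  f3: (p2, p4, p3) → 70.5241
  f4: (p2, p1, p7) → 18.8033
  f5: (p2, p1, p3) → 38.4810
  f6: (p0, p1, p7) → 86.7346
  f7: (p0, p4, p7) → 35.7374
  f8: (p0, p4, p5) → 33.4763
  f9: (p6, p3, p5) → 17.3761
  f10: (p6, p1, p3) → 43.8756
  f11: (p6, p0, p5) → 19.5765
  f12: (p6, p0, p1) → 67.1343
Σ area = 548.258

Check V−E+F: 8 − 18 + 12 = 2.

facets=12 area=548.258


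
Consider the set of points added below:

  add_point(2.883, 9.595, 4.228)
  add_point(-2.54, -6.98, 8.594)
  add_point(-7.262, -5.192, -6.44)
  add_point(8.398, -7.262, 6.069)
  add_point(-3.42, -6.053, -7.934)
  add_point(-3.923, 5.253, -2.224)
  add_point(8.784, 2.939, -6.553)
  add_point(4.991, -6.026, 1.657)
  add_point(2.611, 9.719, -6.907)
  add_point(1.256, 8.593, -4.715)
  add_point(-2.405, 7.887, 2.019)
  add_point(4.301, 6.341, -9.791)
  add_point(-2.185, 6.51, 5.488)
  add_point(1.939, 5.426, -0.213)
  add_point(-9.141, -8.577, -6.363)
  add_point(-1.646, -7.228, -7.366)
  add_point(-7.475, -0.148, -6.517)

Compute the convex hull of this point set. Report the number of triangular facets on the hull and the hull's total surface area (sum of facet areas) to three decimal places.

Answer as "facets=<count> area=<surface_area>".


facets=22 area=1029.010

Points on the hull: [0, 1, 3, 4, 5, 6, 8, 10, 11, 12, 14, 15, 16] (13 of 17).

Triangle areas on the boundary:
  f1: (p3, p1, p14) → 90.6503
  f2: (p11, p8, p6) → 14.6406
  f3: (p12, p1, p14) → 113.1730
  f4: (p15, p11, p6) → 46.7765
  f5: (p15, p3, p14) → 56.5413
  f6: (p15, p3, p6) → 107.9116
  f7: (p16, p12, p14) → 54.7799
  f8: (p16, p11, p14) → 46.2167
  f9: (p16, p11, p8) → 32.6719
  f10: (p0, p8, p6) → 51.0038
  f11: (p0, p3, p6) → 107.8381
  f12: (p0, p3, p1) → 95.4489
  f13: (p0, p12, p1) → 34.6931
  f14: (p4, p11, p14) → 26.7613
  f15: (p4, p15, p14) → 6.3648
  f16: (p4, p15, p11) → 16.1806
  f17: (p10, p16, p12) → 21.7582
  f18: (p10, p0, p8) → 30.7007
  f19: (p10, p0, p12) → 10.6999
  f20: (p5, p16, p8) → 32.9821
  f21: (p5, p10, p8) → 23.9834
  f22: (p5, p10, p16) → 7.2332
Σ area = 1029.010

Euler characteristic 13−33+22 = 2 ✓


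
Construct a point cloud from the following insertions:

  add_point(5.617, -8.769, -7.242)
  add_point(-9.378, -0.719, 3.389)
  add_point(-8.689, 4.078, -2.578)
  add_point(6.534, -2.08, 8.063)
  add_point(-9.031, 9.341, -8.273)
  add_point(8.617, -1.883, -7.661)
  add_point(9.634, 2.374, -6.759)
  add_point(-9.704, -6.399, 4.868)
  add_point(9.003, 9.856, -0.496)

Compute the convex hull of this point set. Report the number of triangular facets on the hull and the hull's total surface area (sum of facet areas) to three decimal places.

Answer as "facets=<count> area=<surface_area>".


Points on the hull: [0, 1, 3, 4, 5, 6, 7, 8] (8 of 9).

Area of each hull facet:
  f1: (p8, p4, p6) → 93.8143
  f2: (p3, p8, p6) → 70.7834
  f3: (p0, p4, p7) → 190.6710
  f4: (p0, p3, p7) → 135.3416
  f5: (p1, p4, p7) → 25.7416
  f6: (p1, p8, p4) → 146.0477
  f7: (p1, p3, p7) → 48.6797
  f8: (p1, p3, p8) → 123.6247
  f9: (p5, p4, p6) → 44.4004
  f10: (p5, p0, p4) → 77.7356
  f11: (p5, p3, p6) → 34.9959
  f12: (p5, p0, p3) → 59.2420
Σ area = 1051.078

Euler: V−E+F = 8−18+12 = 2.

facets=12 area=1051.078


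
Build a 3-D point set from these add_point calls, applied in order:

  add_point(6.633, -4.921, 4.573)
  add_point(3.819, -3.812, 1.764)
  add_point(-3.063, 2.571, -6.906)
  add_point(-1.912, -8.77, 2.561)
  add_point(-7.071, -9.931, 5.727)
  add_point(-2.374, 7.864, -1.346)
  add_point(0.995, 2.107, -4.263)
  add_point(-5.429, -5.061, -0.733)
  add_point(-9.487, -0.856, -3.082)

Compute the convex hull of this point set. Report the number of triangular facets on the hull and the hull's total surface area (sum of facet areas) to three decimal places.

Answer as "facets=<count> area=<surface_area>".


Extreme-point indices: [0, 1, 2, 3, 4, 5, 6, 7, 8] — 9 of 9 on the boundary.

Area of each hull facet:
  f1: (p4, p5, p8) → 69.4936
  f2: (p4, p5, p0) → 119.5213
  f3: (p2, p5, p8) → 31.6864
  f4: (p6, p5, p0) → 42.7390
  f5: (p6, p2, p5) → 17.1751
  f6: (p3, p4, p0) → 20.6813
  f7: (p1, p6, p0) → 9.5296
  f8: (p1, p3, p0) → 15.1568
  f9: (p1, p6, p2) → 15.5687
  f10: (p1, p3, p2) → 48.6803
  f11: (p7, p2, p8) → 25.8638
  f12: (p7, p3, p2) → 23.1523
  f13: (p7, p4, p8) → 21.5795
  f14: (p7, p3, p4) → 18.6614
Σ area = 479.489

Check V−E+F: 9 − 21 + 14 = 2.

facets=14 area=479.489


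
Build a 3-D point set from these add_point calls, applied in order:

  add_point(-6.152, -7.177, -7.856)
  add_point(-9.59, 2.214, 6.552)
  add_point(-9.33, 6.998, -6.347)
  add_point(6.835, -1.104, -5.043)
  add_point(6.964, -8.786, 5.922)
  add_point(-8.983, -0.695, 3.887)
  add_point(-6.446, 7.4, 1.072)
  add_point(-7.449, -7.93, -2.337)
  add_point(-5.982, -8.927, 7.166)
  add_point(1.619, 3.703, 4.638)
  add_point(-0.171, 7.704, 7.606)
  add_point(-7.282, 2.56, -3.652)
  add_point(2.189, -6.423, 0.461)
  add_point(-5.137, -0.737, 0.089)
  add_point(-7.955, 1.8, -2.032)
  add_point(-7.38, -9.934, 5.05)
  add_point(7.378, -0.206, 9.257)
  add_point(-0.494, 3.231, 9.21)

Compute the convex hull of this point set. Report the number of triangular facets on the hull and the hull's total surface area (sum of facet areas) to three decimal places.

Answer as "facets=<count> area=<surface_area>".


Extreme-point indices: [0, 1, 2, 3, 4, 5, 6, 7, 8, 10, 15, 16, 17] — 13 of 18 on the boundary.

Facet areas (half cross-product norm):
  f1: (p8, p15, p1) → 15.8127
  f2: (p4, p0, p15) → 95.4192
  f3: (p4, p8, p16) → 59.9126
  f4: (p4, p8, p15) → 15.9372
  f5: (p3, p2, p0) → 103.8331
  f6: (p3, p4, p16) → 59.9232
  f7: (p3, p4, p0) → 97.5509
  f8: (p3, p10, p16) → 78.6056
  f9: (p3, p10, p2) → 128.4009
  f10: (p5, p15, p1) → 14.2299
  f11: (p5, p2, p1) → 25.4542
  f12: (p7, p0, p15) → 5.8414
  f13: (p7, p2, p0) → 41.7547
  f14: (p7, p5, p15) → 33.5042
  f15: (p7, p5, p2) → 61.7875
  f16: (p17, p8, p1) → 54.6740
  f17: (p17, p8, p16) → 57.9540
  f18: (p17, p10, p1) → 22.6397
  f19: (p17, p10, p16) → 19.4113
  f20: (p6, p2, p1) → 29.0401
  f21: (p6, p10, p1) → 36.3280
  f22: (p6, p10, p2) → 13.8807
Σ area = 1071.895

Euler: V−E+F = 13−33+22 = 2.

facets=22 area=1071.895


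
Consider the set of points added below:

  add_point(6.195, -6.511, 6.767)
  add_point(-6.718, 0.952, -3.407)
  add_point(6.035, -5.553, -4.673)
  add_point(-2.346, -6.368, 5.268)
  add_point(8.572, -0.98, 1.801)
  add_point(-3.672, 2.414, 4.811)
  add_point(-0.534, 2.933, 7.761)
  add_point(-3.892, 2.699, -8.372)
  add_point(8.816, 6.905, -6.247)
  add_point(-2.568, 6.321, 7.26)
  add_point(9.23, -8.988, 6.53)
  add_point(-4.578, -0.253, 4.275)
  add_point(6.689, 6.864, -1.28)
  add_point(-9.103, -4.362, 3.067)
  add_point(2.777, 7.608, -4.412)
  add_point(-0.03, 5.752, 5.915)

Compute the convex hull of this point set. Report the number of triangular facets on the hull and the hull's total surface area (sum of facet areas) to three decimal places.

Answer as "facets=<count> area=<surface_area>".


facets=24 area=863.182

14 of the 16 inputs are extreme points: [0, 1, 2, 3, 4, 6, 7, 8, 9, 10, 12, 13, 14, 15].

Facet areas (half cross-product norm):
  f1: (p3, p6, p13) → 36.1731
  f2: (p3, p2, p13) → 45.1606
  f3: (p3, p2, p10) → 65.9550
  f4: (p9, p6, p13) → 24.1593
  f5: (p7, p2, p13) → 93.6699
  f6: (p7, p9, p14) → 59.1758
  f7: (p8, p2, p10) → 73.7298
  f8: (p8, p7, p14) → 25.1223
  f9: (p8, p7, p2) → 76.2625
  f10: (p0, p6, p10) → 6.0404
  f11: (p0, p3, p10) → 11.0301
  f12: (p0, p3, p6) → 41.5375
  f13: (p1, p9, p13) → 52.8761
  f14: (p1, p7, p13) → 9.8313
  f15: (p1, p7, p9) → 34.2407
  f16: (p12, p9, p14) → 31.6101
  f17: (p12, p8, p14) → 13.1965
  f18: (p15, p9, p6) → 4.8702
  f19: (p15, p12, p9) → 6.3341
  f20: (p15, p6, p10) → 22.7837
  f21: (p15, p12, p10) → 83.7612
  f22: (p4, p8, p10) → 14.4073
  f23: (p4, p12, p10) → 8.6596
  f24: (p4, p12, p8) → 22.5948
Σ area = 863.182

Check V−E+F: 14 − 36 + 24 = 2.


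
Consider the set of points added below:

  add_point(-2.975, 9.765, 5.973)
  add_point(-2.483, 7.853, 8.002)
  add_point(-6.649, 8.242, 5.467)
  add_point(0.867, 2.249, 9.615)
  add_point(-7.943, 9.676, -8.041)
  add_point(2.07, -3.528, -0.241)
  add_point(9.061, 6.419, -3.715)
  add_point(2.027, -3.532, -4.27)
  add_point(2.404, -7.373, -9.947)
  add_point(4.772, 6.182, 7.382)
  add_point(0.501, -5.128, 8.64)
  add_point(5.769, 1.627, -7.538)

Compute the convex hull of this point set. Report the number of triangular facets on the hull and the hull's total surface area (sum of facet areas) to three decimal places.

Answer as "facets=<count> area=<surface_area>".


Points on the hull: [0, 1, 2, 3, 4, 6, 8, 9, 10, 11] (10 of 12).

Per-facet area ½‖(b−a)×(c−a)‖:
  f1: (p0, p6, p4) → 111.1700
  f2: (p11, p6, p4) → 55.1813
  f3: (p11, p8, p4) → 77.7854
  f4: (p11, p8, p6) → 13.5036
  f5: (p10, p8, p4) → 182.6303
  f6: (p10, p8, p6) → 140.3755
  f7: (p9, p0, p6) → 50.7852
  f8: (p9, p10, p6) → 70.1733
  f9: (p9, p10, p3) → 17.1957
  f10: (p2, p10, p3) → 34.2202
  f11: (p2, p0, p4) → 26.9464
  f12: (p2, p10, p4) → 99.4935
  f13: (p1, p9, p3) → 19.0859
  f14: (p1, p9, p0) → 10.2102
  f15: (p1, p2, p3) → 12.9752
  f16: (p1, p2, p0) → 5.6749
Σ area = 927.407

Euler: V−E+F = 10−24+16 = 2.

facets=16 area=927.407


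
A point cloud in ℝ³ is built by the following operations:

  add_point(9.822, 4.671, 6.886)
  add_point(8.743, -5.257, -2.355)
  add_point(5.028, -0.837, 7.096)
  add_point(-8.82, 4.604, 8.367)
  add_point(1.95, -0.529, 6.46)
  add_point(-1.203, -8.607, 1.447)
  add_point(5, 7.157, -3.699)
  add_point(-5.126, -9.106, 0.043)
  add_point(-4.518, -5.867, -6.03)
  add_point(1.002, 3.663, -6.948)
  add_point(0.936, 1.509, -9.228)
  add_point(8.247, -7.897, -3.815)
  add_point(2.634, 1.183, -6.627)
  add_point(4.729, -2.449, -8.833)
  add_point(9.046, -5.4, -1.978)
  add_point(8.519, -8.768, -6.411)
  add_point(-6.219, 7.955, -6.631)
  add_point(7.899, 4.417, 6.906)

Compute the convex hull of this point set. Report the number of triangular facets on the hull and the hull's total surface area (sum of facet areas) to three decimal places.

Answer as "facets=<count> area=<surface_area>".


Hull vertices (13/18): indices [0, 2, 3, 5, 6, 7, 8, 10, 11, 13, 14, 15, 16].

Per-facet area ½‖(b−a)×(c−a)‖:
  f1: (p2, p0, p3) → 51.3659
  f2: (p6, p0, p3) → 104.8730
  f3: (p6, p16, p3) → 90.1598
  f4: (p6, p15, p0) → 97.3337
  f5: (p8, p7, p3) → 56.7073
  f6: (p8, p16, p3) → 105.6068
  f7: (p8, p15, p7) → 46.1585
  f8: (p5, p7, p3) → 34.4756
  f9: (p5, p2, p3) → 83.4854
  f10: (p5, p15, p7) → 22.4827
  f11: (p14, p15, p0) → 7.5422
  f12: (p14, p2, p0) → 39.8460
  f13: (p11, p5, p2) → 59.5869
  f14: (p11, p14, p2) → 12.2981
  f15: (p11, p5, p15) → 12.7074
  f16: (p11, p14, p15) → 2.8439
  f17: (p10, p8, p16) → 48.4500
  f18: (p10, p6, p16) → 42.9764
  f19: (p13, p8, p15) → 39.6082
  f20: (p13, p10, p8) → 26.2469
  f21: (p13, p6, p15) → 35.0353
  f22: (p13, p10, p6) → 24.3076
Σ area = 1044.098

Euler: V−E+F = 13−33+22 = 2.

facets=22 area=1044.098


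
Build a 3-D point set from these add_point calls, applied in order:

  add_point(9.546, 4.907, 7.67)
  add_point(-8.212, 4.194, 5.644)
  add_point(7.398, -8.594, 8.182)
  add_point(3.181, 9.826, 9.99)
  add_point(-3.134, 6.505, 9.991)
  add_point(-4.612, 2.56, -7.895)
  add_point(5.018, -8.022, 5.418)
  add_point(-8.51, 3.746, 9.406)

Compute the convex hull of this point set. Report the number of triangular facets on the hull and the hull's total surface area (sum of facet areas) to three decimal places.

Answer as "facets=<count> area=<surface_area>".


8 of the 8 inputs are extreme points: [0, 1, 2, 3, 4, 5, 6, 7].

Area of each hull facet:
  f1: (p5, p2, p0) → 142.2647
  f2: (p3, p2, p0) → 51.1381
  f3: (p3, p5, p0) → 86.0441
  f4: (p6, p2, p7) → 30.9049
  f5: (p6, p5, p7) → 148.4771
  f6: (p6, p5, p2) → 14.8397
  f7: (p4, p2, p7) → 55.7176
  f8: (p4, p3, p7) → 2.1011
  f9: (p4, p3, p2) → 65.4822
  f10: (p1, p5, p7) → 7.8098
  f11: (p1, p3, p7) → 24.9833
  f12: (p1, p3, p5) → 93.7533
Σ area = 723.516

Euler: V−E+F = 8−18+12 = 2.

facets=12 area=723.516


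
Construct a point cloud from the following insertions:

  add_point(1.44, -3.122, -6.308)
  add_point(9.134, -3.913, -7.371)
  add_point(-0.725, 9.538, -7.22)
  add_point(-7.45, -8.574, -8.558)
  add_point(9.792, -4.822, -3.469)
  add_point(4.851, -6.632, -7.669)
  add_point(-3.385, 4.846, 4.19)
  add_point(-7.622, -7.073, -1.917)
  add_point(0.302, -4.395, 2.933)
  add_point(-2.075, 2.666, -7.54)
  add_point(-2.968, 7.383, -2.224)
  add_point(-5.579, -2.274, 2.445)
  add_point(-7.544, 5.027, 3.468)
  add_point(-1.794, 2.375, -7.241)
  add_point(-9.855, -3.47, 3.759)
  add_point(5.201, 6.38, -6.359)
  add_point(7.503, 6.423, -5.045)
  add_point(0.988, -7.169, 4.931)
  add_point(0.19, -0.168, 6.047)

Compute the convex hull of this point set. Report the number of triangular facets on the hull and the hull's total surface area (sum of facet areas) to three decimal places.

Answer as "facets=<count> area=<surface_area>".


facets=22 area=937.816

Extreme-point indices: [1, 2, 3, 4, 5, 6, 7, 12, 14, 15, 16, 17, 18] — 13 of 19 on the boundary.

Per-facet area ½‖(b−a)×(c−a)‖:
  f1: (p7, p3, p14) → 10.4496
  f2: (p1, p3, p2) → 134.9155
  f3: (p12, p18, p14) → 40.3865
  f4: (p12, p3, p14) → 57.1751
  f5: (p12, p3, p2) → 117.3547
  f6: (p16, p18, p4) → 77.3115
  f7: (p16, p1, p4) → 21.7499
  f8: (p17, p18, p4) → 44.2057
  f9: (p17, p7, p3) → 30.3780
  f10: (p17, p18, p14) → 37.5673
  f11: (p17, p7, p14) → 37.7552
  f12: (p5, p1, p4) → 10.2890
  f13: (p5, p1, p3) → 12.5982
  f14: (p5, p17, p4) → 41.2498
  f15: (p5, p17, p3) → 80.1907
  f16: (p15, p1, p2) → 25.4611
  f17: (p15, p16, p2) → 5.1923
  f18: (p15, p16, p1) → 14.2077
  f19: (p6, p12, p18) → 10.5536
  f20: (p6, p16, p18) → 45.6700
  f21: (p6, p12, p2) → 26.6432
  f22: (p6, p16, p2) → 56.5117
Σ area = 937.816

Euler: V−E+F = 13−33+22 = 2.


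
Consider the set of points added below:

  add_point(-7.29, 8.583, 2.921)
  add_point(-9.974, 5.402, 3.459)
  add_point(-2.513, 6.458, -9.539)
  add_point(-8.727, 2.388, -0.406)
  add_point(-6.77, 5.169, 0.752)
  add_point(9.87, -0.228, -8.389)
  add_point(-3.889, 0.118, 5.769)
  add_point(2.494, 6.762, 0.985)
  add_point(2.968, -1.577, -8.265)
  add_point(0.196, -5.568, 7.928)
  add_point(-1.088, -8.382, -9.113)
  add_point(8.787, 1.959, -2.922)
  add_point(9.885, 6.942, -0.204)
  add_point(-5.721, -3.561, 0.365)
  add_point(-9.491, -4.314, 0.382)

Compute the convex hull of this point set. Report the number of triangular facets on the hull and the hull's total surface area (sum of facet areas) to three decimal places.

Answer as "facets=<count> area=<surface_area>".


facets=16 area=978.428

Hull vertices (10/15): indices [0, 1, 2, 3, 5, 9, 10, 11, 12, 14].

Area of each hull facet:
  f1: (p14, p9, p1) → 62.8884
  f2: (p14, p9, p10) → 81.8439
  f3: (p14, p2, p10) → 93.2425
  f4: (p11, p9, p12) → 44.6952
  f5: (p0, p2, p1) → 27.6260
  f6: (p0, p2, p12) → 100.7989
  f7: (p0, p9, p1) → 32.3756
  f8: (p0, p9, p12) → 130.3509
  f9: (p3, p2, p1) → 25.4820
  f10: (p3, p14, p1) → 15.1425
  f11: (p3, p14, p2) → 34.8341
  f12: (p5, p2, p10) → 87.4266
  f13: (p5, p9, p10) → 115.8493
  f14: (p5, p11, p9) → 39.2914
  f15: (p5, p2, p12) → 74.3898
  f16: (p5, p11, p12) → 12.1906
Σ area = 978.428

Euler: V−E+F = 10−24+16 = 2.


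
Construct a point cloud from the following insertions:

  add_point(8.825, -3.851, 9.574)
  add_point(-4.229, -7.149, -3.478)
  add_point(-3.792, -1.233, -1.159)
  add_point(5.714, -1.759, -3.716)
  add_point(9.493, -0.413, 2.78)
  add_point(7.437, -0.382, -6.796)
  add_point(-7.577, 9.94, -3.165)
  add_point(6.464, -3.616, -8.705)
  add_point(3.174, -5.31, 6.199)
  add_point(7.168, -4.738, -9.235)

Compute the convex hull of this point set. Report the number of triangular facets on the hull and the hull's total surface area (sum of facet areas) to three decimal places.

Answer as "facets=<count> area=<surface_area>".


facets=12 area=673.322

8 of the 10 inputs are extreme points: [0, 1, 2, 4, 5, 6, 8, 9].

Triangle areas on the boundary:
  f1: (p9, p1, p6) → 113.1557
  f2: (p0, p4, p6) → 72.7674
  f3: (p0, p9, p4) → 37.3860
  f4: (p5, p4, p6) → 90.9622
  f5: (p5, p9, p6) → 39.2085
  f6: (p5, p9, p4) → 21.4044
  f7: (p8, p0, p6) → 61.0221
  f8: (p8, p9, p1) → 78.3277
  f9: (p8, p0, p9) → 51.8276
  f10: (p2, p1, p6) → 23.6299
  f11: (p2, p8, p6) → 48.9057
  f12: (p2, p8, p1) → 34.7244
Σ area = 673.322

Euler characteristic 8−18+12 = 2 ✓


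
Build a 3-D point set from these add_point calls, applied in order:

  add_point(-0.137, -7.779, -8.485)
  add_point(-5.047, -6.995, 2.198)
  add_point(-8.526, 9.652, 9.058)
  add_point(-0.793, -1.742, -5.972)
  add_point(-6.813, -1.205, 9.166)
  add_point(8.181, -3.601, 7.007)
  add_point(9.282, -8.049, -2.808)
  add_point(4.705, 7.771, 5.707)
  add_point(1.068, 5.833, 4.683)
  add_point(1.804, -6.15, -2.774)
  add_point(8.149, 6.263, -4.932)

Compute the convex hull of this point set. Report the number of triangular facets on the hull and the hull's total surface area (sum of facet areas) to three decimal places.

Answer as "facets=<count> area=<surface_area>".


facets=14 area=971.939

Points on the hull: [0, 1, 2, 3, 4, 5, 6, 7, 10] (9 of 11).

Triangle areas on the boundary:
  f1: (p10, p0, p6) → 78.7127
  f2: (p5, p4, p2) → 80.2668
  f3: (p5, p10, p6) → 75.4519
  f4: (p1, p4, p2) → 38.8937
  f5: (p1, p0, p2) → 94.8652
  f6: (p1, p0, p6) → 64.4245
  f7: (p1, p5, p6) → 74.6947
  f8: (p1, p5, p4) → 65.1368
  f9: (p3, p0, p2) → 37.0332
  f10: (p3, p10, p2) → 121.3265
  f11: (p3, p10, p0) → 32.5433
  f12: (p7, p10, p2) → 65.3913
  f13: (p7, p5, p2) → 76.1430
  f14: (p7, p5, p10) → 67.0552
Σ area = 971.939

Euler: V−E+F = 9−21+14 = 2.


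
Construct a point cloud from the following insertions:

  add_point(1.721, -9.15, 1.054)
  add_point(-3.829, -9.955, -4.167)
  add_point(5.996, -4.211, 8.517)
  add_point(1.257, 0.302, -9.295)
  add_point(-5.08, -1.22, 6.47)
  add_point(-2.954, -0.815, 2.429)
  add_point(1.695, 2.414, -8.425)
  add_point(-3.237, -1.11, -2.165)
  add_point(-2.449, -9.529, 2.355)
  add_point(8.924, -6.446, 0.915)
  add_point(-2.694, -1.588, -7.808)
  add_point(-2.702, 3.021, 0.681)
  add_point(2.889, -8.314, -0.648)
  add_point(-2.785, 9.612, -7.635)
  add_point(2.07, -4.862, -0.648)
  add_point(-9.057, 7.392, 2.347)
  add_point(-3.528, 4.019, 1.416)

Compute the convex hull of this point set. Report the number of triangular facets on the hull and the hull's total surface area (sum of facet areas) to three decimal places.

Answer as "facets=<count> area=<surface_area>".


Points on the hull: [0, 1, 2, 3, 4, 6, 8, 9, 10, 12, 13, 15] (12 of 17).

Triangle areas on the boundary:
  f1: (p2, p13, p15) → 119.8027
  f2: (p2, p13, p9) → 91.3422
  f3: (p10, p1, p15) → 67.0889
  f4: (p10, p13, p15) → 66.2343
  f5: (p4, p1, p15) → 69.1264
  f6: (p4, p2, p15) → 45.8449
  f7: (p8, p4, p1) → 29.2822
  f8: (p8, p4, p2) → 51.3318
  f9: (p3, p10, p13) → 23.7807
  f10: (p3, p1, p9) → 80.6265
  f11: (p3, p10, p1) → 16.9393
  f12: (p12, p1, p9) → 5.8811
  f13: (p0, p2, p9) → 31.4886
  f14: (p0, p8, p2) → 21.1619
  f15: (p0, p12, p9) → 6.6080
  f16: (p0, p8, p1) → 14.5883
  f17: (p0, p12, p1) → 8.4882
  f18: (p6, p13, p9) → 44.5073
  f19: (p6, p3, p9) → 16.7640
  f20: (p6, p3, p13) → 7.0398
Σ area = 817.927

Euler: V−E+F = 12−30+20 = 2.

facets=20 area=817.927


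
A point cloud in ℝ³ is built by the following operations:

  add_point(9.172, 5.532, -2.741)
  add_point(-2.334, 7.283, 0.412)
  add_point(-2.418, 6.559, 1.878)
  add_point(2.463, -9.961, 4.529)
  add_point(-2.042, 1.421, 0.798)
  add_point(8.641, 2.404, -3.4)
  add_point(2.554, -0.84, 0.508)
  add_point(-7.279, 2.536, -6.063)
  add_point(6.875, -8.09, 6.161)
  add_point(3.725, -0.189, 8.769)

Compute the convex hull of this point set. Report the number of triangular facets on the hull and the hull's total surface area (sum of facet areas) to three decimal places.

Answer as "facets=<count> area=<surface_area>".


facets=12 area=574.419

8 of the 10 inputs are extreme points: [0, 1, 2, 3, 5, 7, 8, 9].

Area of each hull facet:
  f1: (p1, p0, p7) → 55.0772
  f2: (p5, p0, p7) → 25.6907
  f3: (p5, p3, p7) → 122.9293
  f4: (p2, p9, p0) → 67.7285
  f5: (p2, p1, p0) → 9.6313
  f6: (p2, p1, p7) → 7.1852
  f7: (p2, p3, p7) → 87.7196
  f8: (p2, p9, p3) → 59.5944
  f9: (p8, p9, p3) → 22.3728
  f10: (p8, p5, p3) → 35.7264
  f11: (p8, p9, p0) → 62.0903
  f12: (p8, p5, p0) → 18.6737
Σ area = 574.419

Euler: V−E+F = 8−18+12 = 2.


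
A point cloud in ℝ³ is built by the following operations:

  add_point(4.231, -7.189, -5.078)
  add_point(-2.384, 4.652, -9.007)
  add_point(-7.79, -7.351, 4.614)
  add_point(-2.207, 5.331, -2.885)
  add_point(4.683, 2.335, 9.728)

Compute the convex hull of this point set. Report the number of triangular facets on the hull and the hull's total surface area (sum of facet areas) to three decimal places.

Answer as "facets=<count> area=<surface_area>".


5 of the 5 inputs are extreme points: [0, 1, 2, 3, 4].

Per-facet area ½‖(b−a)×(c−a)‖:
  f1: (p3, p4, p2) → 105.6491
  f2: (p1, p3, p2) → 45.0209
  f3: (p1, p3, p4) → 24.2224
  f4: (p0, p4, p2) → 117.5971
  f5: (p0, p1, p2) → 107.2255
  f6: (p0, p1, p4) → 121.6320
Σ area = 521.347

Check V−E+F: 5 − 9 + 6 = 2.

facets=6 area=521.347
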